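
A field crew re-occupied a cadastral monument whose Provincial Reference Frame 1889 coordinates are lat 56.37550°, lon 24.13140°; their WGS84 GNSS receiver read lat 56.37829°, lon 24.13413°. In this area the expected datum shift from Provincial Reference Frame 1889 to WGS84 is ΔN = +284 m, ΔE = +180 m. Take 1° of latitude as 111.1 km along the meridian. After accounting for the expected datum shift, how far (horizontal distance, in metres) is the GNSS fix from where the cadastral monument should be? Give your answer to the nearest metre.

Observed coordinate differences: Δφ = +0.00279°, Δλ = +0.00273°.
Converting to metres (1° lat = 111100 m, cos φ = 0.553748): observed ΔN = 310.0 m, observed ΔE = 168.0 m.
Subtracting the expected shift leaves a residual of 310.0 − (284) = 26.0 m north and 168.0 − (180) = -12.0 m east.
Residual distance = √(26.0² + (-12.0)²) = 28.6 m.

29 m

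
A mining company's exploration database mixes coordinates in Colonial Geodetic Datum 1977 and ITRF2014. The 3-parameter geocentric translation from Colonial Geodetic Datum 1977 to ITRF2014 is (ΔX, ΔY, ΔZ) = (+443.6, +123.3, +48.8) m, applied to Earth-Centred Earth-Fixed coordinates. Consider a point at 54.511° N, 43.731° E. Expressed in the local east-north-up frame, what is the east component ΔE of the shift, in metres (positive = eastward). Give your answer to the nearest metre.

ΔE = -218 m

The local east axis at (φ, λ) is (−sin λ, cos λ, 0), so ΔE = −sin(43.731°)·443.6 + cos(43.731°)·123.3 = -217.55 m.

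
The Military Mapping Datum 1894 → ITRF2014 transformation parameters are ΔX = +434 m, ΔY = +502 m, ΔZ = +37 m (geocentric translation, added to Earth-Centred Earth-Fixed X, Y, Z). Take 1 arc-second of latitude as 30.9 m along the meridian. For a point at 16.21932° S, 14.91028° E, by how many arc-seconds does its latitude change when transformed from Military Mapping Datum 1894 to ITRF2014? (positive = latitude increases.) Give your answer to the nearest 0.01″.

sin φ = -0.279315, cos φ = 0.960200, sin λ = 0.257306, cos λ = 0.966330.
North component: ΔN = −sin φ cos λ·ΔX − sin φ sin λ·ΔY + cos φ·ΔZ = −(-0.279315)(0.966330)(434) − (-0.279315)(0.257306)(502) + (0.960200)(37) = 188.75 m.
1° of latitude spans 3600 × 30.90 = 111240 m, so Δφ = 188.75 / 111240 × 3600 = 6.108″.

Δφ = 6.11″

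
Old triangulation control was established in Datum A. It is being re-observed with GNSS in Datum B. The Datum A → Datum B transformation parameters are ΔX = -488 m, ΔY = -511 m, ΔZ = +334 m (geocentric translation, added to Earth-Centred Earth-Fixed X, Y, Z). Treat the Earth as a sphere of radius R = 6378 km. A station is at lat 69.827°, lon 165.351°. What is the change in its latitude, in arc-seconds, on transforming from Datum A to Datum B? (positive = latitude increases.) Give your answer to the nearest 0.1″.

Δφ = -6.7″

sin φ = 0.938656, cos φ = 0.344856, sin λ = 0.252897, cos λ = -0.967493.
North component: ΔN = −sin φ cos λ·ΔX − sin φ sin λ·ΔY + cos φ·ΔZ = −(0.938656)(-0.967493)(-488) − (0.938656)(0.252897)(-511) + (0.344856)(334) = -206.69 m.
1° of latitude spans πR/180 = 111317 m, so Δφ = -206.69 / 111317 × 3600 = -6.684″.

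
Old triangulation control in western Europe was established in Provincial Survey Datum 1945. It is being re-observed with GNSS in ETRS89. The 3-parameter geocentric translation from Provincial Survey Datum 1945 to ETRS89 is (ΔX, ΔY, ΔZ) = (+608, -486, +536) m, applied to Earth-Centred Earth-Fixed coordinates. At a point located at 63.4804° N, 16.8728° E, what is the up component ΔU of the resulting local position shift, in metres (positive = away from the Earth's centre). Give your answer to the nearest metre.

ΔU = 676 m

At φ = 63.4804°, λ = 16.8728°: sin φ = 0.894782, cos φ = 0.446504, sin λ = 0.290248, cos λ = 0.956951.
ΔU = cos φ cos λ·ΔX + cos φ sin λ·ΔY + sin φ·ΔZ = (0.446504)(0.956951)(608) + (0.446504)(0.290248)(-486) + (0.894782)(536) = 676.41 m.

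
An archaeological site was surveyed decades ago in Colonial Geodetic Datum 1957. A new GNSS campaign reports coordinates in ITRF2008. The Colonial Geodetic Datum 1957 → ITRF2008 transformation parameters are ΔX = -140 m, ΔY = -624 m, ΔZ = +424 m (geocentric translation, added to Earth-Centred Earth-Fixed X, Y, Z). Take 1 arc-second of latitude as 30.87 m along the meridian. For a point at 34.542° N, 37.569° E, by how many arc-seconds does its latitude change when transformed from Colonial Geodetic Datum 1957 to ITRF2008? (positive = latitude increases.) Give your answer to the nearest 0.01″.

sin φ = 0.567010, cos φ = 0.823711, sin λ = 0.609716, cos λ = 0.792620.
North component: ΔN = −sin φ cos λ·ΔX − sin φ sin λ·ΔY + cos φ·ΔZ = −(0.567010)(0.792620)(-140) − (0.567010)(0.609716)(-624) + (0.823711)(424) = 627.90 m.
1° of latitude spans 3600 × 30.87 = 111132 m, so Δφ = 627.90 / 111132 × 3600 = 20.340″.

Δφ = 20.34″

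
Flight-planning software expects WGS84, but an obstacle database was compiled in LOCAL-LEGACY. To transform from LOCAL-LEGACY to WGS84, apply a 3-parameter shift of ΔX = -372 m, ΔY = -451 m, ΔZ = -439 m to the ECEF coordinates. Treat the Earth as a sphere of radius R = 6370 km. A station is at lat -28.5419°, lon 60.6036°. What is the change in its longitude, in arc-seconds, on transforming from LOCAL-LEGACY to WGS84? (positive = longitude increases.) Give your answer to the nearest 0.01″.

Δλ = 3.79″

sin φ = -0.477801, cos φ = 0.878468, sin λ = 0.871245, cos λ = 0.490849.
East component: ΔE = −sin λ·ΔX + cos λ·ΔY = −(0.871245)(-372) + (0.490849)(-451) = 102.73 m.
1° of latitude spans πR/180 = 111177 m; at latitude φ, 1° of longitude spans that × cos φ = 97665.8 m, so Δλ = 102.73 / 97665.8 × 3600 = 3.787″.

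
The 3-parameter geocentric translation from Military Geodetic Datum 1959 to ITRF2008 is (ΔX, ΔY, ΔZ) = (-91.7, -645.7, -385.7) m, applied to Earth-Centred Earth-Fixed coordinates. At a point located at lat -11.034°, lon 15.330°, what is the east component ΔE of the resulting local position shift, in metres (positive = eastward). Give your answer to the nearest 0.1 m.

At φ = -11.034°, λ = 15.330°: sin φ = -0.191391, cos φ = 0.981514, sin λ = 0.264378, cos λ = 0.964419.
ΔE = −sin λ·ΔX + cos λ·ΔY = −(0.264378)·(-91.7) + (0.964419)·(-645.7) = -598.48 m.

ΔE = -598.5 m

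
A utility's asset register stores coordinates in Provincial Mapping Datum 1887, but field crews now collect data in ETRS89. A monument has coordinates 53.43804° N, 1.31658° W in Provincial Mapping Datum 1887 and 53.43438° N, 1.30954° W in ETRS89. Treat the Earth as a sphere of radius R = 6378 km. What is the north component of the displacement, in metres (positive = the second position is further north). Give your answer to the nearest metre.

ΔN = -407 m

Δφ = 53.43438° − 53.43804° = -0.00366°; Δλ = -1.30954° − -1.31658° = +0.00704°.
1° along a meridian = πR/180 = 111317 m.
ΔN = Δφ × 111317 = -407.4 m; ΔE = Δλ × 111317 × cos(53.43804°) = +0.00704 × 111317 × 0.595692 = 466.8 m.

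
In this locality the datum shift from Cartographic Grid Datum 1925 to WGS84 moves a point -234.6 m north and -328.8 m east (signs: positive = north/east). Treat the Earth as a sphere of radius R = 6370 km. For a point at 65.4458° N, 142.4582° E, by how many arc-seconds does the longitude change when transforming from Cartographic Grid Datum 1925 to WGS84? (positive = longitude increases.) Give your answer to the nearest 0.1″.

Δλ = -25.6″

At latitude 65.4458°, cos φ = 0.415554.
One radian of longitude at latitude φ spans R cos φ, so Δλ = ΔE / (R cos φ) = -328.8 / (6370000 × 0.415554) = -1.2421e-04 rad = -25.621″.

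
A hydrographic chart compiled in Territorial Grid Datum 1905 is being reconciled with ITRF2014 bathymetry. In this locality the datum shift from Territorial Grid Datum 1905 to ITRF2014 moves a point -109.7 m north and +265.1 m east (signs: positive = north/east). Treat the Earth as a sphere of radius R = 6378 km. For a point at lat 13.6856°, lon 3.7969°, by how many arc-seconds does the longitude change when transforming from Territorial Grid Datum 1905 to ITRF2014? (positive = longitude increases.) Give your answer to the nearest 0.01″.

Δλ = 8.82″

At latitude 13.6856°, cos φ = 0.971609.
One radian of longitude at latitude φ spans R cos φ, so Δλ = ΔE / (R cos φ) = 265.1 / (6378000 × 0.971609) = 4.2779e-05 rad = 8.824″.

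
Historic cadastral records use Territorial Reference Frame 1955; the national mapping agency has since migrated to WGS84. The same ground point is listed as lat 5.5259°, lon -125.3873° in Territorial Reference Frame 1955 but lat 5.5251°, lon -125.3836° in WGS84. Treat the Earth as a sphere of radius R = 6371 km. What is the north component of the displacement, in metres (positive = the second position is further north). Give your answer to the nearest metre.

ΔN = -89 m

Δφ = 5.5251° − 5.5259° = -0.0008°; Δλ = -125.3836° − -125.3873° = +0.0037°.
1° along a meridian = πR/180 = 111195 m.
ΔN = Δφ × 111195 = -89.0 m; ΔE = Δλ × 111195 × cos(5.5259°) = +0.0037 × 111195 × 0.995353 = 409.5 m.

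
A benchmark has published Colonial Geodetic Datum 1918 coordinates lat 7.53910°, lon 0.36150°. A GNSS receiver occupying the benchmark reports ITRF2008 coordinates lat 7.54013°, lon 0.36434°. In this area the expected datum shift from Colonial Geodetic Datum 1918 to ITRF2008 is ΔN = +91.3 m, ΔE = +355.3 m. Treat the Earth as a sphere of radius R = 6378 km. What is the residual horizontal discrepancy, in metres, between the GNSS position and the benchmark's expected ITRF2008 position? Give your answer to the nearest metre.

Observed coordinate differences: Δφ = +0.00103°, Δλ = +0.00284°.
Converting to metres (1° lat = 111317 m, cos φ = 0.991356): observed ΔN = 114.7 m, observed ΔE = 313.4 m.
Subtracting the expected shift leaves a residual of 114.7 − (91.3) = 23.4 m north and 313.4 − (355.3) = -41.9 m east.
Residual distance = √(23.4² + (-41.9)²) = 48.0 m.

48 m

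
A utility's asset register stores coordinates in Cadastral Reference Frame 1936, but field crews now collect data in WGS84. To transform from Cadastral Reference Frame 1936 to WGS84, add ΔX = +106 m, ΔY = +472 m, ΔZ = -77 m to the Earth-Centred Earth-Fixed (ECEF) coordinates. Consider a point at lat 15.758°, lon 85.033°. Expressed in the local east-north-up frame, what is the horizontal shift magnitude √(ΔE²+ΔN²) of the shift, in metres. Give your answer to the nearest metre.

At φ = 15.758°, λ = 85.033°: sin φ = 0.271575, cos φ = 0.962417, sin λ = 0.996245, cos λ = 0.086582.
ΔE = −sin λ·ΔX + cos λ·ΔY = −(0.996245)·(106) + (0.086582)·(472) = -64.74 m.
ΔN = −sin φ cos λ·ΔX − sin φ sin λ·ΔY + cos φ·ΔZ = −(0.271575)(0.086582)(106) − (0.271575)(0.996245)(472) + (0.962417)(-77) = -204.30 m.
Horizontal magnitude = √(ΔE² + ΔN²) = √((-64.74)² + (-204.30)²) = 214.31 m.

214 m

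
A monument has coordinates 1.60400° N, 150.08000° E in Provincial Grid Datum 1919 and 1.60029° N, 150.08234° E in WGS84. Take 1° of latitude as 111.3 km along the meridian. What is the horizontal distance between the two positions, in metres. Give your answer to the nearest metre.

488 m

Δφ = 1.60029° − 1.60400° = -0.00371°; Δλ = 150.08234° − 150.08000° = +0.00234°.
ΔN = Δφ × 111300 = -412.9 m; ΔE = Δλ × 111300 × cos(1.60400°) = +0.00234 × 111300 × 0.999608 = 260.3 m.
Distance = √(ΔE² + ΔN²) = √(260.3² + (-412.9)²) = 488.1 m.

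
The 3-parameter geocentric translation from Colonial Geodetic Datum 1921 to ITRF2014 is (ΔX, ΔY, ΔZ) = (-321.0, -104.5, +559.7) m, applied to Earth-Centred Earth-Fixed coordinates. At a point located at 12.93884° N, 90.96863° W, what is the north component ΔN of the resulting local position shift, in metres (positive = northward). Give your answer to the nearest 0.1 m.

ΔN = 520.9 m

The local north axis is (−sin φ cos λ, −sin φ sin λ, cos φ), giving ΔN = -1.215 − 23.395 + 545.489 = 520.88 m.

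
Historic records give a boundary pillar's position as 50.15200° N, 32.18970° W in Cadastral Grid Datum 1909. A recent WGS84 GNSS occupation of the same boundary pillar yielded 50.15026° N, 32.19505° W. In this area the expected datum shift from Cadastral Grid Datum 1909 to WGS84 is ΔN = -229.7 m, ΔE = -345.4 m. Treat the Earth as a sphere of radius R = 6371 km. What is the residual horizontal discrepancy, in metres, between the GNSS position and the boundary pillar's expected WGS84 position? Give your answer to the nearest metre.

Observed coordinate differences: Δφ = -0.00174°, Δλ = -0.00535°.
Converting to metres (1° lat = 111195 m, cos φ = 0.640753): observed ΔN = -193.5 m, observed ΔE = -381.2 m.
Subtracting the expected shift leaves a residual of -193.5 − (-229.7) = 36.2 m north and -381.2 − (-345.4) = -35.8 m east.
Residual distance = √(36.2² + (-35.8)²) = 50.9 m.

51 m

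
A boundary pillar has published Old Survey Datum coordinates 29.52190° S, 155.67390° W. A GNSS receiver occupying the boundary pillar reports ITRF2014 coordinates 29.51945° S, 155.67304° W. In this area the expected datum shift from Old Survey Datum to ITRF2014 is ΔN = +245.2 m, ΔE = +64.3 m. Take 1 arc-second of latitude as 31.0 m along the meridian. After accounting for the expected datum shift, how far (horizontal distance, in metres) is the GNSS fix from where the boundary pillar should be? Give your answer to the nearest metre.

Observed coordinate differences: Δφ = +0.00245°, Δλ = +0.00086°.
Converting to metres (1° lat = 111600 m, cos φ = 0.870167): observed ΔN = 273.4 m, observed ΔE = 83.5 m.
Subtracting the expected shift leaves a residual of 273.4 − (245.2) = 28.2 m north and 83.5 − (64.3) = 19.2 m east.
Residual distance = √(28.2² + 19.2²) = 34.1 m.

34 m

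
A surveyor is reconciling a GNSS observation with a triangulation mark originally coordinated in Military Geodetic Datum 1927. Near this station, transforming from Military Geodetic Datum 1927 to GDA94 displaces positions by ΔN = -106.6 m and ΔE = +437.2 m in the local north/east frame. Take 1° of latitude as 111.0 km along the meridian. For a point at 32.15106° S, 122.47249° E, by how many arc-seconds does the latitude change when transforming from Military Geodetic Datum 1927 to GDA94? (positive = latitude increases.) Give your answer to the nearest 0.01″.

1° of latitude = 111.0 km, so Δφ = -106.6 / 111000 = -0.0009604° = -3.457″.

Δφ = -3.46″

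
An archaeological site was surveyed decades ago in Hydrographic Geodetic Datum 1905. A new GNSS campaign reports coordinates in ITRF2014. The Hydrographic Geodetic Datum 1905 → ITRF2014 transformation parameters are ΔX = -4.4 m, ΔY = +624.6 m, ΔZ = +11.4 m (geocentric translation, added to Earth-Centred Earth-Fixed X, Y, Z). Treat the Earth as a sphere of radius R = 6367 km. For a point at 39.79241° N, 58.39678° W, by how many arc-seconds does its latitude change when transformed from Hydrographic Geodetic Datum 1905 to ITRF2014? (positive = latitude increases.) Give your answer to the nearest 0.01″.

Δφ = 11.36″

sin φ = 0.640008, cos φ = 0.768368, sin λ = -0.851697, cos λ = 0.524034.
North component: ΔN = −sin φ cos λ·ΔX − sin φ sin λ·ΔY + cos φ·ΔZ = −(0.640008)(0.524034)(-4.4) − (0.640008)(-0.851697)(624.6) + (0.768368)(11.4) = 350.70 m.
1° of latitude spans πR/180 = 111125 m, so Δφ = 350.70 / 111125 × 3600 = 11.361″.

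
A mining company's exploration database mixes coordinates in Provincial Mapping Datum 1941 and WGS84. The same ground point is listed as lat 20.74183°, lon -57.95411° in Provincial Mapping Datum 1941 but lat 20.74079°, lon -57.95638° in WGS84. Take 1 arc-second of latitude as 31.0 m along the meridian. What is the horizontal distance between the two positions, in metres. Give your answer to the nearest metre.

Δφ = 20.74079° − 20.74183° = -0.00104°; Δλ = -57.95638° − -57.95411° = -0.00227°.
1° of latitude = 3600 × 31.00 = 111600 m.
ΔN = Δφ × 111600 = -116.1 m; ΔE = Δλ × 111600 × cos(20.74183°) = -0.00227 × 111600 × 0.935186 = -236.9 m.
Distance = √(ΔE² + ΔN²) = √((-236.9)² + (-116.1)²) = 263.8 m.

264 m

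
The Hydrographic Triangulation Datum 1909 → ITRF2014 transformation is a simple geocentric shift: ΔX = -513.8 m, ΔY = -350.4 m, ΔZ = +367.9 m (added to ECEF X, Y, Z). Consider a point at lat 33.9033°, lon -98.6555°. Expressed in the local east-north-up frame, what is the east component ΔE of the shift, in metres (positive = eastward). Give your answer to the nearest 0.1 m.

At φ = 33.9033°, λ = -98.6555°: sin φ = 0.557793, cos φ = 0.829980, sin λ = -0.988611, cos λ = -0.150493.
ΔE = −sin λ·ΔX + cos λ·ΔY = −(-0.988611)·(-513.8) + (-0.150493)·(-350.4) = -455.22 m.

ΔE = -455.2 m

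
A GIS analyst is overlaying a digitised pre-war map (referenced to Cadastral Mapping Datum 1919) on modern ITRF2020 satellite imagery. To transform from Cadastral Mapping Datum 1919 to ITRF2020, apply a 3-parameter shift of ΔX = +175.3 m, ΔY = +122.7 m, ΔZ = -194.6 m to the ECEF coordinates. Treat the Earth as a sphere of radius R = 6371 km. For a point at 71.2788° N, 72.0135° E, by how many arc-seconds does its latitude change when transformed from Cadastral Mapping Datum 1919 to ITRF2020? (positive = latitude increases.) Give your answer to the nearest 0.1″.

Δφ = -7.3″

sin φ = 0.947092, cos φ = 0.320963, sin λ = 0.951129, cos λ = 0.308793.
North component: ΔN = −sin φ cos λ·ΔX − sin φ sin λ·ΔY + cos φ·ΔZ = −(0.947092)(0.308793)(175.3) − (0.947092)(0.951129)(122.7) + (0.320963)(-194.6) = -224.26 m.
1° of latitude spans πR/180 = 111195 m, so Δφ = -224.26 / 111195 × 3600 = -7.260″.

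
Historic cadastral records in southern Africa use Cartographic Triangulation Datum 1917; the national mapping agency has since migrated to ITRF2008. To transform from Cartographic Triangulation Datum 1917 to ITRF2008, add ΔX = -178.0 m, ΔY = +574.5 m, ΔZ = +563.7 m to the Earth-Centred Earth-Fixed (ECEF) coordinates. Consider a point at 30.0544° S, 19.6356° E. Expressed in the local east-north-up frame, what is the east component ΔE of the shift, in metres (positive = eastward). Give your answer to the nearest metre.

The local east axis at (φ, λ) is (−sin λ, cos λ, 0), so ΔE = −sin(19.6356°)·(-178.0) + cos(19.6356°)·574.5 = 600.91 m.

ΔE = 601 m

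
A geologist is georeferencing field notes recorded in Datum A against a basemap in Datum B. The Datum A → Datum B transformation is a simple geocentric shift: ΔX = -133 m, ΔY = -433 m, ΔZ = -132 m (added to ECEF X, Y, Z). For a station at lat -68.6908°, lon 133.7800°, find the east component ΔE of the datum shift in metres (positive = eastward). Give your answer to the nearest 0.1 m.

At φ = -68.6908°, λ = 133.7800°: sin φ = -0.931633, cos φ = 0.363401, sin λ = 0.722002, cos λ = -0.691891.
ΔE = −sin λ·ΔX + cos λ·ΔY = −(0.722002)·(-133) + (-0.691891)·(-433) = 395.62 m.

ΔE = 395.6 m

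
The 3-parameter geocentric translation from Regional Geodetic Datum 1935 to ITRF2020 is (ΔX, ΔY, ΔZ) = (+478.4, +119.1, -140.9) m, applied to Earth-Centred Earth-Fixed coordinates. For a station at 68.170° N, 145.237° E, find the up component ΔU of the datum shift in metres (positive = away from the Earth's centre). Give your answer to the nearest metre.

At φ = 68.170°, λ = 145.237°: sin φ = 0.928291, cos φ = 0.371854, sin λ = 0.570183, cos λ = -0.821518.
ΔU = cos φ cos λ·ΔX + cos φ sin λ·ΔY + sin φ·ΔZ = (0.371854)(-0.821518)(478.4) + (0.371854)(0.570183)(119.1) + (0.928291)(-140.9) = -251.69 m.

ΔU = -252 m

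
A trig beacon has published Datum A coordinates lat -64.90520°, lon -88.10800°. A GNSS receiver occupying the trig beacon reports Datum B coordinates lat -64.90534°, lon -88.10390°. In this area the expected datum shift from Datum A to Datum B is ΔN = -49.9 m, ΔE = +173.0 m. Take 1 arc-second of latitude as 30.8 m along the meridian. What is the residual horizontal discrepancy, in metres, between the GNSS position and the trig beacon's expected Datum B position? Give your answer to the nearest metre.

Observed coordinate differences: Δφ = -0.00014°, Δλ = +0.00410°.
Converting to metres (1° lat = 110880 m, cos φ = 0.424117): observed ΔN = -15.5 m, observed ΔE = 192.8 m.
Subtracting the expected shift leaves a residual of -15.5 − (-49.9) = 34.4 m north and 192.8 − (173.0) = 19.8 m east.
Residual distance = √(34.4² + 19.8²) = 39.7 m.

40 m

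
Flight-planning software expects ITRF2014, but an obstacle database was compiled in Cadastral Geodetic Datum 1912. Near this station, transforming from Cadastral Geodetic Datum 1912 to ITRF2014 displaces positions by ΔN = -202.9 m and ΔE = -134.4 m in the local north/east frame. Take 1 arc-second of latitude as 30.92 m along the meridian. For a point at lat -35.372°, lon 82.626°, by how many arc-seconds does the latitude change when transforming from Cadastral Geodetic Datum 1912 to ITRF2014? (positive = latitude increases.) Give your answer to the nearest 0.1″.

Δφ = -6.6″

1″ of latitude = 30.92 m, so Δφ = -202.9 / 30.92 = -6.562″.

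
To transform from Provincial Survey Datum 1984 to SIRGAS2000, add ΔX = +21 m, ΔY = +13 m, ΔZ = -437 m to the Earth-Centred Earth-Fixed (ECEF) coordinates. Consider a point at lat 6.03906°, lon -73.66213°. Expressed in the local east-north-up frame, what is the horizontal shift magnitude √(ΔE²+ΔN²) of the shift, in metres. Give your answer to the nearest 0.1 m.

434.5 m

At φ = 6.03906°, λ = -73.66213°: sin φ = 0.105206, cos φ = 0.994450, sin λ = -0.959620, cos λ = 0.281301.
ΔE = −sin λ·ΔX + cos λ·ΔY = −(-0.959620)·(21) + (0.281301)·(13) = 23.81 m.
ΔN = −sin φ cos λ·ΔX − sin φ sin λ·ΔY + cos φ·ΔZ = −(0.105206)(0.281301)(21) − (0.105206)(-0.959620)(13) + (0.994450)(-437) = -433.88 m.
Horizontal magnitude = √(ΔE² + ΔN²) = √(23.81² + (-433.88)²) = 434.54 m.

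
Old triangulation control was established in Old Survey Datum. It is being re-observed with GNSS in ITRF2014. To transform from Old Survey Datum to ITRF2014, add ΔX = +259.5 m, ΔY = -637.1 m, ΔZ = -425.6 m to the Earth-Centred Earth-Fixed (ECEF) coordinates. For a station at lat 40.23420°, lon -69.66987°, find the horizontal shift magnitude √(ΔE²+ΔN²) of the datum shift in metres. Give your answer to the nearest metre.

The local east axis at (φ, λ) is (−sin λ, cos λ, 0), so ΔE = −sin(-69.66987°)·259.5 + cos(-69.66987°)·(-637.1) = 21.99 m.
The local north axis is (−sin φ cos λ, −sin φ sin λ, cos φ), giving ΔN = -58.234 − 385.877 − 324.908 = -769.02 m.
Horizontal magnitude = √(ΔE² + ΔN²) = √(21.99² + (-769.02)²) = 769.33 m.

769 m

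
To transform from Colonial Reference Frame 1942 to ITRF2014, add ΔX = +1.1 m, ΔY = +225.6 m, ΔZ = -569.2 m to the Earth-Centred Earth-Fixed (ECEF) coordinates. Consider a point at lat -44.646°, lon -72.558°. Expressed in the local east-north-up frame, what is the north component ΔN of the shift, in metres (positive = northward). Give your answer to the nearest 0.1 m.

At φ = -44.646°, λ = -72.558°: sin φ = -0.702724, cos φ = 0.711462, sin λ = -0.954021, cos λ = 0.299740.
ΔN = −sin φ cos λ·ΔX − sin φ sin λ·ΔY + cos φ·ΔZ = −(-0.702724)(0.299740)(1.1) − (-0.702724)(-0.954021)(225.6) + (0.711462)(-569.2) = -555.98 m.

ΔN = -556.0 m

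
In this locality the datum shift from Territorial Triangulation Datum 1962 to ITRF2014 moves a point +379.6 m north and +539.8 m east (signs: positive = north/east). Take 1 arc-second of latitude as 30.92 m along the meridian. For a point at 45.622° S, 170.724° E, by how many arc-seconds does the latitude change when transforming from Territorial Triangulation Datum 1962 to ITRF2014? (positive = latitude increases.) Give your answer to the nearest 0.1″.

1″ of latitude = 30.92 m, so Δφ = 379.6 / 30.92 = 12.277″.

Δφ = 12.3″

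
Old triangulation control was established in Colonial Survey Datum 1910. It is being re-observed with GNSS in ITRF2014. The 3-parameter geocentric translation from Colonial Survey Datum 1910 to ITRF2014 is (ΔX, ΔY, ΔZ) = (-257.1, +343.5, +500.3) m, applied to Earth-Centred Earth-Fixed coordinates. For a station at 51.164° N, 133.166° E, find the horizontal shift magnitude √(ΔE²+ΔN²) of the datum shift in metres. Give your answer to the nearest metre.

At φ = 51.164°, λ = 133.166°: sin φ = 0.778944, cos φ = 0.627093, sin λ = 0.729375, cos λ = -0.684114.
ΔE = −sin λ·ΔX + cos λ·ΔY = −(0.729375)·(-257.1) + (-0.684114)·(343.5) = -47.47 m.
ΔN = −sin φ cos λ·ΔX − sin φ sin λ·ΔY + cos φ·ΔZ = −(0.778944)(-0.684114)(-257.1) − (0.778944)(0.729375)(343.5) + (0.627093)(500.3) = -18.43 m.
Horizontal magnitude = √(ΔE² + ΔN²) = √((-47.47)² + (-18.43)²) = 50.92 m.

51 m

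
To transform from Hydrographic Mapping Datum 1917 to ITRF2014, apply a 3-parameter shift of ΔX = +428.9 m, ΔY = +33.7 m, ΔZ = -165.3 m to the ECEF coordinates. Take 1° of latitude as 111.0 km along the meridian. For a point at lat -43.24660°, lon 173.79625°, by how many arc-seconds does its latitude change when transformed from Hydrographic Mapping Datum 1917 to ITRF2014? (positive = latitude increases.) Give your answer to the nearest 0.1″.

Δφ = -13.3″

sin φ = -0.685140, cos φ = 0.728412, sin λ = 0.108064, cos λ = -0.994144.
North component: ΔN = −sin φ cos λ·ΔX − sin φ sin λ·ΔY + cos φ·ΔZ = −(-0.685140)(-0.994144)(428.9) − (-0.685140)(0.108064)(33.7) + (0.728412)(-165.3) = -410.05 m.
1° of latitude spans 111000 m, so Δφ = -410.05 / 111000 × 3600 = -13.299″.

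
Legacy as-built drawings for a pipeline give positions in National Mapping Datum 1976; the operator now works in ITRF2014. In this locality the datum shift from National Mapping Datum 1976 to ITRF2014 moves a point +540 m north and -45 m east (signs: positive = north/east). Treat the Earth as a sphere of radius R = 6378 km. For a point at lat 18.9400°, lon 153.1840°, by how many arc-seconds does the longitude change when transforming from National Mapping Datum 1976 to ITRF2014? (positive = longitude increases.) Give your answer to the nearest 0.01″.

Δλ = -1.54″

At latitude 18.9400°, cos φ = 0.945859.
One radian of longitude at latitude φ spans R cos φ, so Δλ = ΔE / (R cos φ) = -45.0 / (6378000 × 0.945859) = -7.4594e-06 rad = -1.539″.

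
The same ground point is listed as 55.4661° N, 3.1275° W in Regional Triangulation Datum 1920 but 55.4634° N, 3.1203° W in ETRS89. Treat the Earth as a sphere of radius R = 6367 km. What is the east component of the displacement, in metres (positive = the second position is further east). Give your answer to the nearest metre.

Δφ = 55.4634° − 55.4661° = -0.0027°; Δλ = -3.1203° − -3.1275° = +0.0072°.
1° along a meridian = πR/180 = 111125 m.
ΔN = Δφ × 111125 = -300.0 m; ΔE = Δλ × 111125 × cos(55.4661°) = +0.0072 × 111125 × 0.566894 = 453.6 m.

ΔE = 454 m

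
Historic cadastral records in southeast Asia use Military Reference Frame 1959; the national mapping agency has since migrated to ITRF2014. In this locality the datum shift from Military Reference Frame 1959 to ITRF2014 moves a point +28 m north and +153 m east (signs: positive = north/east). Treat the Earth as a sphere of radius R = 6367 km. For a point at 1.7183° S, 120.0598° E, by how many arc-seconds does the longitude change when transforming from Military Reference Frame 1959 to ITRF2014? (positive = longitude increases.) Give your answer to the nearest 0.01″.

Δλ = 4.96″

At latitude -1.7183°, cos φ = 0.999550.
One radian of longitude at latitude φ spans R cos φ, so Δλ = ΔE / (R cos φ) = 153.0 / (6367000 × 0.999550) = 2.4041e-05 rad = 4.959″.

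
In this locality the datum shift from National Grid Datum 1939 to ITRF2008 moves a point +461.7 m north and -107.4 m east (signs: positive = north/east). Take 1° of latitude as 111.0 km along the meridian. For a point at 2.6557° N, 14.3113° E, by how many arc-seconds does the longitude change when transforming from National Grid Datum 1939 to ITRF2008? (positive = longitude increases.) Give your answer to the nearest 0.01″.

At latitude 2.6557°, cos φ = 0.998926.
1° of longitude at this latitude = 111.0 × cos φ = 110.88 km, so Δλ = -107.4 / 110880.8 = -0.0009686° = -3.487″.

Δλ = -3.49″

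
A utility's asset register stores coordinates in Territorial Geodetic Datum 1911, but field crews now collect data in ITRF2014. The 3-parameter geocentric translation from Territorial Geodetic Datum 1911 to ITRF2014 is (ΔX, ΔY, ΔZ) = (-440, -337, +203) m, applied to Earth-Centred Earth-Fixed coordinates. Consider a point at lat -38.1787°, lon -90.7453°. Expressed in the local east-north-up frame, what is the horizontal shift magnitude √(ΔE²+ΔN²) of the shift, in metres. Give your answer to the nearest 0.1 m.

572.4 m

At φ = -38.1787°, λ = -90.7453°: sin φ = -0.618116, cos φ = 0.786087, sin λ = -0.999915, cos λ = -0.013008.
ΔE = −sin λ·ΔX + cos λ·ΔY = −(-0.999915)·(-440) + (-0.013008)·(-337) = -435.58 m.
ΔN = −sin φ cos λ·ΔX − sin φ sin λ·ΔY + cos φ·ΔZ = −(-0.618116)(-0.013008)(-440) − (-0.618116)(-0.999915)(-337) + (0.786087)(203) = 371.40 m.
Horizontal magnitude = √(ΔE² + ΔN²) = √((-435.58)² + 371.40²) = 572.42 m.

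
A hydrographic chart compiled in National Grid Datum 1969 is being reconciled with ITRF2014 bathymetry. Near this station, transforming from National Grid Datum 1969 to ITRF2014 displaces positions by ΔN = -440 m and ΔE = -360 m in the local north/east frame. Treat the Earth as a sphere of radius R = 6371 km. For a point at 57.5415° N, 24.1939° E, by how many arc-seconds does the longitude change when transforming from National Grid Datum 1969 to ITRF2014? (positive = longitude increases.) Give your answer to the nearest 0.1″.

Δλ = -21.7″

At latitude 57.5415°, cos φ = 0.536689.
One radian of longitude at latitude φ spans R cos φ, so Δλ = ΔE / (R cos φ) = -360.0 / (6371000 × 0.536689) = -1.0529e-04 rad = -21.717″.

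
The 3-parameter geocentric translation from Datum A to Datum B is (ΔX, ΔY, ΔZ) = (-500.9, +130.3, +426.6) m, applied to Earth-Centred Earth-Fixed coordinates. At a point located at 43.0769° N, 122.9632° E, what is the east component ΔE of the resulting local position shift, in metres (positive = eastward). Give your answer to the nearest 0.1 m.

ΔE = 349.4 m

The local east axis at (φ, λ) is (−sin λ, cos λ, 0), so ΔE = −sin(122.9632°)·(-500.9) + cos(122.9632°)·130.3 = 349.37 m.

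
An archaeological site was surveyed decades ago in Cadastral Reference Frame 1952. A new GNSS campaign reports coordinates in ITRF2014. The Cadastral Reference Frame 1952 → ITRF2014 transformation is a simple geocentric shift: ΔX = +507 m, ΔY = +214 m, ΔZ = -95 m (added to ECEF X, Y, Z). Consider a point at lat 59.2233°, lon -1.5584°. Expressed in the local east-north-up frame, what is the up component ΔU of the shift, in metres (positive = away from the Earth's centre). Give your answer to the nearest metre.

ΔU = 175 m

At φ = 59.2233°, λ = -1.5584°: sin φ = 0.859168, cos φ = 0.511694, sin λ = -0.027196, cos λ = 0.999630.
ΔU = cos φ cos λ·ΔX + cos φ sin λ·ΔY + sin φ·ΔZ = (0.511694)(0.999630)(507) + (0.511694)(-0.027196)(214) + (0.859168)(-95) = 174.73 m.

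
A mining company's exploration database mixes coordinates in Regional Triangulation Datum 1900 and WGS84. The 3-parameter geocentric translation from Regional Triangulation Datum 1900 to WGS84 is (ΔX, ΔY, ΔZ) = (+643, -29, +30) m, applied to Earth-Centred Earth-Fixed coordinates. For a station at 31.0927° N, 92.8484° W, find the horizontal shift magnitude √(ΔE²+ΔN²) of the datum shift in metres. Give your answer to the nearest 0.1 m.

At φ = 31.0927°, λ = -92.8484°: sin φ = 0.516424, cos φ = 0.856333, sin λ = -0.998765, cos λ = -0.049693.
ΔE = −sin λ·ΔX + cos λ·ΔY = −(-0.998765)·(643) + (-0.049693)·(-29) = 643.65 m.
ΔN = −sin φ cos λ·ΔX − sin φ sin λ·ΔY + cos φ·ΔZ = −(0.516424)(-0.049693)(643) − (0.516424)(-0.998765)(-29) + (0.856333)(30) = 27.23 m.
Horizontal magnitude = √(ΔE² + ΔN²) = √(643.65² + 27.23²) = 644.22 m.

644.2 m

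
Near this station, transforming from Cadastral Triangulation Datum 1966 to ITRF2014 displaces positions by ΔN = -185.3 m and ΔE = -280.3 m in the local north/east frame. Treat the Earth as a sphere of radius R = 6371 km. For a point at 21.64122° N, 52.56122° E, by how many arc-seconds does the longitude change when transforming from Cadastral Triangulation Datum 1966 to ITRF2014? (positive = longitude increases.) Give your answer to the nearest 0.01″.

At latitude 21.64122°, cos φ = 0.929511.
One radian of longitude at latitude φ spans R cos φ, so Δλ = ΔE / (R cos φ) = -280.3 / (6371000 × 0.929511) = -4.7333e-05 rad = -9.763″.

Δλ = -9.76″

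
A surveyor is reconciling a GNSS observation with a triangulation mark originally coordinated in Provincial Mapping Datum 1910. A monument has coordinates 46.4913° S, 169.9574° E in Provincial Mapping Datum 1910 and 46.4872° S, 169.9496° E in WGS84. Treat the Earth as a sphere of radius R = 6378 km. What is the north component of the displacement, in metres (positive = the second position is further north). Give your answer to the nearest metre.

Δφ = -46.4872° − -46.4913° = +0.0041°; Δλ = 169.9496° − 169.9574° = -0.0078°.
1° along a meridian = πR/180 = 111317 m.
ΔN = Δφ × 111317 = 456.4 m; ΔE = Δλ × 111317 × cos(-46.4913°) = -0.0078 × 111317 × 0.688465 = -597.8 m.

ΔN = 456 m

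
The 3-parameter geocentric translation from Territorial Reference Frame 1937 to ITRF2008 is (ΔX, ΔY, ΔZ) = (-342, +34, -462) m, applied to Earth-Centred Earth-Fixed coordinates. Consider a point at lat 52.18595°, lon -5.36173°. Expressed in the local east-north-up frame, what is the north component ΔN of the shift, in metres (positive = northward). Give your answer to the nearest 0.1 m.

ΔN = -11.7 m

At φ = 52.18595°, λ = -5.36173°: sin φ = 0.790005, cos φ = 0.613101, sin λ = -0.093443, cos λ = 0.995625.
ΔN = −sin φ cos λ·ΔX − sin φ sin λ·ΔY + cos φ·ΔZ = −(0.790005)(0.995625)(-342) − (0.790005)(-0.093443)(34) + (0.613101)(-462) = -11.74 m.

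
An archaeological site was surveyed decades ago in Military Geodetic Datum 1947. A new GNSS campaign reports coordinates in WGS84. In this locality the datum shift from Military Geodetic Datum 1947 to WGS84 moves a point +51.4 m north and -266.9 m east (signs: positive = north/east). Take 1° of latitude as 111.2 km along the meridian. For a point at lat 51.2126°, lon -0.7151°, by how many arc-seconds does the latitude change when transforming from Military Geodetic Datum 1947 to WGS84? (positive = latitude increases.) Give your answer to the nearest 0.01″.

Δφ = 1.66″

1° of latitude = 111.2 km, so Δφ = 51.4 / 111200 = 0.0004622° = 1.664″.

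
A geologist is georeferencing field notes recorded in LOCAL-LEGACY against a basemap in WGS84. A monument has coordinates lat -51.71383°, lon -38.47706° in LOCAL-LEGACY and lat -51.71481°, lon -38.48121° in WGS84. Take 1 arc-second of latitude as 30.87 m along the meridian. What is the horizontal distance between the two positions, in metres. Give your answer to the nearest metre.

306 m

Δφ = -51.71481° − -51.71383° = -0.00098°; Δλ = -38.48121° − -38.47706° = -0.00415°.
1° of latitude = 3600 × 30.87 = 111132 m.
ΔN = Δφ × 111132 = -108.9 m; ΔE = Δλ × 111132 × cos(-51.71383°) = -0.00415 × 111132 × 0.619590 = -285.8 m.
Distance = √(ΔE² + ΔN²) = √((-285.8)² + (-108.9)²) = 305.8 m.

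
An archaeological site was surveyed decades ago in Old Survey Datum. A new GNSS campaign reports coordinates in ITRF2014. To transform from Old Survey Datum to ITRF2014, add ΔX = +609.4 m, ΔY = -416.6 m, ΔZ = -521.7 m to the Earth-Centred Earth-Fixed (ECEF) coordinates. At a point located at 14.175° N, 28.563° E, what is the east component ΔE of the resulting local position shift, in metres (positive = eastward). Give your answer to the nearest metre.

ΔE = -657 m

At φ = 14.175°, λ = 28.563°: sin φ = 0.244884, cos φ = 0.969552, sin λ = 0.478125, cos λ = 0.878292.
ΔE = −sin λ·ΔX + cos λ·ΔY = −(0.478125)·(609.4) + (0.878292)·(-416.6) = -657.27 m.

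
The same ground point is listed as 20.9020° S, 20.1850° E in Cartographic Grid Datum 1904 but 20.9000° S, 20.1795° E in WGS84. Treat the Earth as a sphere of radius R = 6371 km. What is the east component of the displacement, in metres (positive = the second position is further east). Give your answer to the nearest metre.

ΔE = -571 m

Δφ = -20.9000° − -20.9020° = +0.0020°; Δλ = 20.1795° − 20.1850° = -0.0055°.
1° along a meridian = πR/180 = 111195 m.
ΔN = Δφ × 111195 = 222.4 m; ΔE = Δλ × 111195 × cos(-20.9020°) = -0.0055 × 111195 × 0.934192 = -571.3 m.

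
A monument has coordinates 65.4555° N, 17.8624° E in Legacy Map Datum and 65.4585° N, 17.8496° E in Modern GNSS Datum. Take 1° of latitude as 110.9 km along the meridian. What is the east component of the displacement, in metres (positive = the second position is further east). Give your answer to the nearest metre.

Δφ = 65.4585° − 65.4555° = +0.0030°; Δλ = 17.8496° − 17.8624° = -0.0128°.
ΔN = Δφ × 110900 = 332.7 m; ΔE = Δλ × 110900 × cos(65.4555°) = -0.0128 × 110900 × 0.415400 = -589.7 m.

ΔE = -590 m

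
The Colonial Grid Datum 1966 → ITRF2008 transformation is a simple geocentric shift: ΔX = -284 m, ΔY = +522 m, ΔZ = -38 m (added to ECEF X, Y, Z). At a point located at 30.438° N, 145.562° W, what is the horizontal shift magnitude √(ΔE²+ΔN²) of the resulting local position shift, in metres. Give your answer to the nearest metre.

The local east axis at (φ, λ) is (−sin λ, cos λ, 0), so ΔE = −sin(-145.562°)·(-284) + cos(-145.562°)·522 = -591.12 m.
The local north axis is (−sin φ cos λ, −sin φ sin λ, cos φ), giving ΔN = -118.660 + 149.549 − 32.763 = -1.87 m.
Horizontal magnitude = √(ΔE² + ΔN²) = √((-591.12)² + (-1.87)²) = 591.12 m.

591 m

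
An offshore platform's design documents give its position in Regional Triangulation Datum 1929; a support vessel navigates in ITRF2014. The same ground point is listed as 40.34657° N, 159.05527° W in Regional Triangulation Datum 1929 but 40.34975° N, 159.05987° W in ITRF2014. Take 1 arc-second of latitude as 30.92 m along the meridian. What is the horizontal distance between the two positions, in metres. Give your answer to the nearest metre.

527 m

Δφ = 40.34975° − 40.34657° = +0.00318°; Δλ = -159.05987° − -159.05527° = -0.00460°.
1° of latitude = 3600 × 30.92 = 111312 m.
ΔN = Δφ × 111312 = 354.0 m; ΔE = Δλ × 111312 × cos(40.34657°) = -0.00460 × 111312 × 0.762142 = -390.2 m.
Distance = √(ΔE² + ΔN²) = √((-390.2)² + 354.0²) = 526.9 m.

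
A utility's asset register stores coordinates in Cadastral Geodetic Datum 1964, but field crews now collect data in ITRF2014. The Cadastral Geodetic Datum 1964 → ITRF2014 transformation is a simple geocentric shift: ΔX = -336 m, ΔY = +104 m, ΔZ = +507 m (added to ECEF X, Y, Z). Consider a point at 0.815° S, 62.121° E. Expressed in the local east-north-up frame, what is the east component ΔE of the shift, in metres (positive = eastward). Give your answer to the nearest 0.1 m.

At φ = -0.815°, λ = 62.121°: sin φ = -0.014224, cos φ = 0.999899, sin λ = 0.883937, cos λ = 0.467606.
ΔE = −sin λ·ΔX + cos λ·ΔY = −(0.883937)·(-336) + (0.467606)·(104) = 345.63 m.

ΔE = 345.6 m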